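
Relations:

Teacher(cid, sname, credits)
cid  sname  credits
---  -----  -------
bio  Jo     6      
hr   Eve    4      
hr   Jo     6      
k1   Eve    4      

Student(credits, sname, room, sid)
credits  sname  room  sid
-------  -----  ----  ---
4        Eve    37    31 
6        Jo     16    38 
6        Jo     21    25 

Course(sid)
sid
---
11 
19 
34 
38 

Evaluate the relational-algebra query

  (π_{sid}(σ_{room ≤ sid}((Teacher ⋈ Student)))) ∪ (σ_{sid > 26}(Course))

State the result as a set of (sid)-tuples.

{25, 34, 38}

Natural join on sname, credits: {(bio, Jo, 6, 16, 38), (bio, Jo, 6, 21, 25), (hr, Eve, 4, 37, 31), (hr, Jo, 6, 16, 38), (hr, Jo, 6, 21, 25), (k1, Eve, 4, 37, 31)}
Filtering on room ≤ sid leaves {(bio, Jo, 6, 16, 38), (bio, Jo, 6, 21, 25), (hr, Jo, 6, 16, 38), (hr, Jo, 6, 21, 25)}.
Projecting to sid (2 duplicate(s) eliminated): {25, 38}
Filtering on sid > 26 leaves {34, 38}.
Set union of the two operands is {25, 34, 38}.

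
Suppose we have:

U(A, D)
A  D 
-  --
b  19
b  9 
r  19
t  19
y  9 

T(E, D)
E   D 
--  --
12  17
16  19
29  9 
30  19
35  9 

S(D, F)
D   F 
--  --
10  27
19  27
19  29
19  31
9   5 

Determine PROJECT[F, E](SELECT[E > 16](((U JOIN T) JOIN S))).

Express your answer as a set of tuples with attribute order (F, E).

{(27, 30), (29, 30), (31, 30), (5, 29), (5, 35)}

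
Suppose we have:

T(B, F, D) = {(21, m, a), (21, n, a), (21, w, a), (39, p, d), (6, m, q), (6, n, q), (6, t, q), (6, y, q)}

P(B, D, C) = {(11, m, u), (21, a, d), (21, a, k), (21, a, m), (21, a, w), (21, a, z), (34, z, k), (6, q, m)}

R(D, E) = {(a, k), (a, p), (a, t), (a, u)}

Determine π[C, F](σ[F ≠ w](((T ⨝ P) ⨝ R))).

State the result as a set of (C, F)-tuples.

Natural join on B, D: {(21, m, a, d), (21, m, a, k), (21, m, a, m), (21, m, a, w), (21, m, a, z), (21, n, a, d), (21, n, a, k), (21, n, a, m), (21, n, a, w), (21, n, a, z), (21, w, a, d), (21, w, a, k), (21, w, a, m), (21, w, a, w), (21, w, a, z), (6, m, q, m), (6, n, q, m), (6, t, q, m), (6, y, q, m)}
Natural join on D: {(21, m, a, d, k), (21, m, a, d, p), (21, m, a, d, t), (21, m, a, d, u), (21, m, a, k, k), (21, m, a, k, p), (21, m, a, k, t), (21, m, a, k, u), (21, m, a, m, k), (21, m, a, m, p), (21, m, a, m, t), (21, m, a, m, u), (21, m, a, w, k), (21, m, a, w, p), (21, m, a, w, t), (21, m, a, w, u), (21, m, a, z, k), (21, m, a, z, p), (21, m, a, z, t), (21, m, a, z, u), (21, n, a, d, k), (21, n, a, d, p), (21, n, a, d, t), (21, n, a, d, u), (21, n, a, k, k), (21, n, a, k, p), (21, n, a, k, t), (21, n, a, k, u), (21, n, a, m, k), (21, n, a, m, p), (21, n, a, m, t), (21, n, a, m, u), (21, n, a, w, k), (21, n, a, w, p), (21, n, a, w, t), (21, n, a, w, u), (21, n, a, z, k), (21, n, a, z, p), (21, n, a, z, t), (21, n, a, z, u), (21, w, a, d, k), (21, w, a, d, p), (21, w, a, d, t), (21, w, a, d, u), (21, w, a, k, k), (21, w, a, k, p), (21, w, a, k, t), (21, w, a, k, u), (21, w, a, m, k), (21, w, a, m, p), (21, w, a, m, t), (21, w, a, m, u), (21, w, a, w, k), (21, w, a, w, p), (21, w, a, w, t), (21, w, a, w, u), (21, w, a, z, k), (21, w, a, z, p), (21, w, a, z, t), (21, w, a, z, u)}
Filtering on F ≠ w leaves {(21, m, a, d, k), (21, m, a, d, p), (21, m, a, d, t), (21, m, a, d, u), (21, m, a, k, k), (21, m, a, k, p), (21, m, a, k, t), (21, m, a, k, u), (21, m, a, m, k), (21, m, a, m, p), (21, m, a, m, t), (21, m, a, m, u), (21, m, a, w, k), (21, m, a, w, p), (21, m, a, w, t), (21, m, a, w, u), (21, m, a, z, k), (21, m, a, z, p), (21, m, a, z, t), (21, m, a, z, u), (21, n, a, d, k), (21, n, a, d, p), (21, n, a, d, t), (21, n, a, d, u), (21, n, a, k, k), (21, n, a, k, p), (21, n, a, k, t), (21, n, a, k, u), (21, n, a, m, k), (21, n, a, m, p), (21, n, a, m, t), (21, n, a, m, u), (21, n, a, w, k), (21, n, a, w, p), (21, n, a, w, t), (21, n, a, w, u), (21, n, a, z, k), (21, n, a, z, p), (21, n, a, z, t), (21, n, a, z, u)}.
Keep only column(s) C, F (30 duplicate(s) eliminated): {(d, m), (d, n), (k, m), (k, n), (m, m), (m, n), (w, m), (w, n), (z, m), (z, n)}

{(d, m), (d, n), (k, m), (k, n), (m, m), (m, n), (w, m), (w, n), (z, m), (z, n)}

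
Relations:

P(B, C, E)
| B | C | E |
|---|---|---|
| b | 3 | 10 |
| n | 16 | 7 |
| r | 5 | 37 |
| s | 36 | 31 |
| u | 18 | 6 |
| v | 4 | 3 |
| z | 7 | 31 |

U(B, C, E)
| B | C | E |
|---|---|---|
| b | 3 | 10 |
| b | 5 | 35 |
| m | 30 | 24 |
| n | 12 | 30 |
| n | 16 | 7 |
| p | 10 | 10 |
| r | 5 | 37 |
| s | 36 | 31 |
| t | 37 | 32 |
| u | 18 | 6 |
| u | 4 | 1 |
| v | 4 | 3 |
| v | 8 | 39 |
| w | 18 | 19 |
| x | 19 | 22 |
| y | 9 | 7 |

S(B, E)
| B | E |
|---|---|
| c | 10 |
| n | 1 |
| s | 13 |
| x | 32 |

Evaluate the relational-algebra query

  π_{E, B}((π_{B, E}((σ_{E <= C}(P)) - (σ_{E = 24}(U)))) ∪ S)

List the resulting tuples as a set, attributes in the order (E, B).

Filtering on E <= C leaves {(n, 16, 7), (s, 36, 31), (u, 18, 6), (v, 4, 3)}.
Filtering on E = 24 leaves {(m, 30, 24)}.
Taking the difference: {(n, 16, 7), (s, 36, 31), (u, 18, 6), (v, 4, 3)}
π_{B, E} gives {(n, 7), (s, 31), (u, 6), (v, 3)}.
Taking the union: {(c, 10), (n, 1), (n, 7), (s, 13), (s, 31), (u, 6), (v, 3), (x, 32)}
π_{E, B} gives {(1, n), (10, c), (13, s), (3, v), (31, s), (32, x), (6, u), (7, n)}.

{(1, n), (10, c), (13, s), (3, v), (31, s), (32, x), (6, u), (7, n)}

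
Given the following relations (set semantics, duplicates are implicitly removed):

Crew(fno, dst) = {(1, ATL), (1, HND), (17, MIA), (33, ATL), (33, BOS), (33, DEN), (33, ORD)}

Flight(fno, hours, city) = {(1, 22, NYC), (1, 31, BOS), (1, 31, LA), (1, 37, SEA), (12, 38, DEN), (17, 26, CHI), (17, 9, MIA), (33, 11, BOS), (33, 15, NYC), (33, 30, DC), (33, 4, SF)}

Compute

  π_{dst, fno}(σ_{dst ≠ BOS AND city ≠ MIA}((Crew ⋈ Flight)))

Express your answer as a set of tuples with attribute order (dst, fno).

Joining Crew and Flight on fno yields {(1, ATL, 22, NYC), (1, ATL, 31, BOS), (1, ATL, 31, LA), (1, ATL, 37, SEA), (1, HND, 22, NYC), (1, HND, 31, BOS), (1, HND, 31, LA), (1, HND, 37, SEA), (17, MIA, 26, CHI), (17, MIA, 9, MIA), (33, ATL, 11, BOS), (33, ATL, 15, NYC), (33, ATL, 30, DC), (33, ATL, 4, SF), (33, BOS, 11, BOS), (33, BOS, 15, NYC), (33, BOS, 30, DC), (33, BOS, 4, SF), (33, DEN, 11, BOS), (33, DEN, 15, NYC), (33, DEN, 30, DC), (33, DEN, 4, SF), (33, ORD, 11, BOS), (33, ORD, 15, NYC), (33, ORD, 30, DC), (33, ORD, 4, SF)}.
σ[dst ≠ BOS AND city ≠ MIA]: keep tuples satisfying dst ≠ BOS AND city ≠ MIA → {(1, ATL, 22, NYC), (1, ATL, 31, BOS), (1, ATL, 31, LA), (1, ATL, 37, SEA), (1, HND, 22, NYC), (1, HND, 31, BOS), (1, HND, 31, LA), (1, HND, 37, SEA), (17, MIA, 26, CHI), (33, ATL, 11, BOS), (33, ATL, 15, NYC), (33, ATL, 30, DC), (33, ATL, 4, SF), (33, DEN, 11, BOS), (33, DEN, 15, NYC), (33, DEN, 30, DC), (33, DEN, 4, SF), (33, ORD, 11, BOS), (33, ORD, 15, NYC), (33, ORD, 30, DC), (33, ORD, 4, SF)}
π[dst, fno]: project onto (dst, fno) (15 duplicate(s) eliminated) → {(ATL, 1), (ATL, 33), (DEN, 33), (HND, 1), (MIA, 17), (ORD, 33)}

{(ATL, 1), (ATL, 33), (DEN, 33), (HND, 1), (MIA, 17), (ORD, 33)}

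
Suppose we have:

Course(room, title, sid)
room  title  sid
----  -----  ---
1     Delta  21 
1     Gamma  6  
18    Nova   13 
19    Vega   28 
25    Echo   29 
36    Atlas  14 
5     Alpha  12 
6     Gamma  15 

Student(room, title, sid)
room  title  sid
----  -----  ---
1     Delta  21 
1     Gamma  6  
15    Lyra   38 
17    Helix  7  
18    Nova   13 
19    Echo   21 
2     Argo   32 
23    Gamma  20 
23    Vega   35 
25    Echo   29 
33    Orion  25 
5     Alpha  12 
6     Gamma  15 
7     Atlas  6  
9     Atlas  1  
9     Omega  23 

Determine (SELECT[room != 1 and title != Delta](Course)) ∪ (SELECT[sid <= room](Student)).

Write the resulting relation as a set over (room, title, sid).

σ[room != 1 and title != Delta]: keep tuples satisfying room != 1 and title != Delta → {(18, Nova, 13), (19, Vega, 28), (25, Echo, 29), (36, Atlas, 14), (5, Alpha, 12), (6, Gamma, 15)}
σ[sid <= room]: keep tuples satisfying sid <= room → {(17, Helix, 7), (18, Nova, 13), (23, Gamma, 20), (33, Orion, 25), (7, Atlas, 6), (9, Atlas, 1)}
Union: {(18, Nova, 13), (19, Vega, 28), (25, Echo, 29), (36, Atlas, 14), (5, Alpha, 12), (6, Gamma, 15)} with {(17, Helix, 7), (18, Nova, 13), (23, Gamma, 20), (33, Orion, 25), (7, Atlas, 6), (9, Atlas, 1)} → {(17, Helix, 7), (18, Nova, 13), (19, Vega, 28), (23, Gamma, 20), (25, Echo, 29), (33, Orion, 25), (36, Atlas, 14), (5, Alpha, 12), (6, Gamma, 15), (7, Atlas, 6), (9, Atlas, 1)}

{(17, Helix, 7), (18, Nova, 13), (19, Vega, 28), (23, Gamma, 20), (25, Echo, 29), (33, Orion, 25), (36, Atlas, 14), (5, Alpha, 12), (6, Gamma, 15), (7, Atlas, 6), (9, Atlas, 1)}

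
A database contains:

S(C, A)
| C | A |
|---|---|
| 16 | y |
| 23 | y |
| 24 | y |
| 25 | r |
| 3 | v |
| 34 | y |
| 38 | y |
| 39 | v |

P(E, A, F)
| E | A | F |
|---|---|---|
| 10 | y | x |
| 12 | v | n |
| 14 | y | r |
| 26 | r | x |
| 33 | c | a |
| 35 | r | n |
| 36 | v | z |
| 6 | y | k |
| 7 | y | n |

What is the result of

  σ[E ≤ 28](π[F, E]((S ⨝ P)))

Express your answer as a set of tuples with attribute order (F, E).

{(k, 6), (n, 12), (n, 7), (r, 14), (x, 10), (x, 26)}

Joining S and P on A yields {(16, y, 10, x), (16, y, 14, r), (16, y, 6, k), (16, y, 7, n), (23, y, 10, x), (23, y, 14, r), (23, y, 6, k), (23, y, 7, n), (24, y, 10, x), (24, y, 14, r), (24, y, 6, k), (24, y, 7, n), (25, r, 26, x), (25, r, 35, n), (3, v, 12, n), (3, v, 36, z), (34, y, 10, x), (34, y, 14, r), (34, y, 6, k), (34, y, 7, n), (38, y, 10, x), (38, y, 14, r), (38, y, 6, k), (38, y, 7, n), (39, v, 12, n), (39, v, 36, z)}.
Projecting to F, E (18 duplicate(s) eliminated): {(k, 6), (n, 12), (n, 35), (n, 7), (r, 14), (x, 10), (x, 26), (z, 36)}
Filtering on E ≤ 28 leaves {(k, 6), (n, 12), (n, 7), (r, 14), (x, 10), (x, 26)}.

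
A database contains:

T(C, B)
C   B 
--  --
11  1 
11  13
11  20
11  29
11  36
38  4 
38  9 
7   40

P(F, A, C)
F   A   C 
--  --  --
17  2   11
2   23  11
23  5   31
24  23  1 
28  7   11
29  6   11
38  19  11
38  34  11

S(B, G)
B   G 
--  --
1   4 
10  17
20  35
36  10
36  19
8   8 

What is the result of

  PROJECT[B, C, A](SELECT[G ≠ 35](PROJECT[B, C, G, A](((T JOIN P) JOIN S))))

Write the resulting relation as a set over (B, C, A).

Natural join on C: {(11, 1, 17, 2), (11, 1, 2, 23), (11, 1, 28, 7), (11, 1, 29, 6), (11, 1, 38, 19), (11, 1, 38, 34), (11, 13, 17, 2), (11, 13, 2, 23), (11, 13, 28, 7), (11, 13, 29, 6), (11, 13, 38, 19), (11, 13, 38, 34), (11, 20, 17, 2), (11, 20, 2, 23), (11, 20, 28, 7), (11, 20, 29, 6), (11, 20, 38, 19), (11, 20, 38, 34), (11, 29, 17, 2), (11, 29, 2, 23), (11, 29, 28, 7), (11, 29, 29, 6), (11, 29, 38, 19), (11, 29, 38, 34), (11, 36, 17, 2), (11, 36, 2, 23), (11, 36, 28, 7), (11, 36, 29, 6), (11, 36, 38, 19), (11, 36, 38, 34)}
Natural join on B: {(11, 1, 17, 2, 4), (11, 1, 2, 23, 4), (11, 1, 28, 7, 4), (11, 1, 29, 6, 4), (11, 1, 38, 19, 4), (11, 1, 38, 34, 4), (11, 20, 17, 2, 35), (11, 20, 2, 23, 35), (11, 20, 28, 7, 35), (11, 20, 29, 6, 35), (11, 20, 38, 19, 35), (11, 20, 38, 34, 35), (11, 36, 17, 2, 10), (11, 36, 17, 2, 19), (11, 36, 2, 23, 10), (11, 36, 2, 23, 19), (11, 36, 28, 7, 10), (11, 36, 28, 7, 19), (11, 36, 29, 6, 10), (11, 36, 29, 6, 19), (11, 36, 38, 19, 10), (11, 36, 38, 19, 19), (11, 36, 38, 34, 10), (11, 36, 38, 34, 19)}
π[B, C, G, A]: project onto (B, C, G, A) → {(1, 11, 4, 19), (1, 11, 4, 2), (1, 11, 4, 23), (1, 11, 4, 34), (1, 11, 4, 6), (1, 11, 4, 7), (20, 11, 35, 19), (20, 11, 35, 2), (20, 11, 35, 23), (20, 11, 35, 34), (20, 11, 35, 6), (20, 11, 35, 7), (36, 11, 10, 19), (36, 11, 10, 2), (36, 11, 10, 23), (36, 11, 10, 34), (36, 11, 10, 6), (36, 11, 10, 7), (36, 11, 19, 19), (36, 11, 19, 2), (36, 11, 19, 23), (36, 11, 19, 34), (36, 11, 19, 6), (36, 11, 19, 7)}
Selection G ≠ 35: {(1, 11, 4, 19), (1, 11, 4, 2), (1, 11, 4, 23), (1, 11, 4, 34), (1, 11, 4, 6), (1, 11, 4, 7), (36, 11, 10, 19), (36, 11, 10, 2), (36, 11, 10, 23), (36, 11, 10, 34), (36, 11, 10, 6), (36, 11, 10, 7), (36, 11, 19, 19), (36, 11, 19, 2), (36, 11, 19, 23), (36, 11, 19, 34), (36, 11, 19, 6), (36, 11, 19, 7)}
π[B, C, A]: project onto (B, C, A) (6 duplicate(s) eliminated) → {(1, 11, 19), (1, 11, 2), (1, 11, 23), (1, 11, 34), (1, 11, 6), (1, 11, 7), (36, 11, 19), (36, 11, 2), (36, 11, 23), (36, 11, 34), (36, 11, 6), (36, 11, 7)}

{(1, 11, 19), (1, 11, 2), (1, 11, 23), (1, 11, 34), (1, 11, 6), (1, 11, 7), (36, 11, 19), (36, 11, 2), (36, 11, 23), (36, 11, 34), (36, 11, 6), (36, 11, 7)}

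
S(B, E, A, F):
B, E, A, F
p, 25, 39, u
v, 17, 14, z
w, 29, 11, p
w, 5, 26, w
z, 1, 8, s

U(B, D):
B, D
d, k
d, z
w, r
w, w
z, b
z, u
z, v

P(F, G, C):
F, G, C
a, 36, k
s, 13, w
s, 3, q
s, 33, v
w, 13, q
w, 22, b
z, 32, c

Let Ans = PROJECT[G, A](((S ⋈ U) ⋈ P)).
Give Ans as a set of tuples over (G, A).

{(13, 26), (13, 8), (22, 26), (3, 8), (33, 8)}

Natural join on B: {(w, 29, 11, p, r), (w, 29, 11, p, w), (w, 5, 26, w, r), (w, 5, 26, w, w), (z, 1, 8, s, b), (z, 1, 8, s, u), (z, 1, 8, s, v)}
Natural join on F: {(w, 5, 26, w, r, 13, q), (w, 5, 26, w, r, 22, b), (w, 5, 26, w, w, 13, q), (w, 5, 26, w, w, 22, b), (z, 1, 8, s, b, 13, w), (z, 1, 8, s, b, 3, q), (z, 1, 8, s, b, 33, v), (z, 1, 8, s, u, 13, w), (z, 1, 8, s, u, 3, q), (z, 1, 8, s, u, 33, v), (z, 1, 8, s, v, 13, w), (z, 1, 8, s, v, 3, q), (z, 1, 8, s, v, 33, v)}
Keep only column(s) G, A (8 duplicate(s) eliminated): {(13, 26), (13, 8), (22, 26), (3, 8), (33, 8)}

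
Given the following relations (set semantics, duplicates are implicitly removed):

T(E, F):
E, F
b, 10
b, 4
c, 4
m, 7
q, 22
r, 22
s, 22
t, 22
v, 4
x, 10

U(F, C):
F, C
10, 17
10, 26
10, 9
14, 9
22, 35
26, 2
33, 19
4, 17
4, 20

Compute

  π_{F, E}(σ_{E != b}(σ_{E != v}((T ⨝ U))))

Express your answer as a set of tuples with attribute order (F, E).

{(10, x), (22, q), (22, r), (22, s), (22, t), (4, c)}

Joining T and U on F yields {(b, 10, 17), (b, 10, 26), (b, 10, 9), (b, 4, 17), (b, 4, 20), (c, 4, 17), (c, 4, 20), (q, 22, 35), (r, 22, 35), (s, 22, 35), (t, 22, 35), (v, 4, 17), (v, 4, 20), (x, 10, 17), (x, 10, 26), (x, 10, 9)}.
Selection E != v: {(b, 10, 17), (b, 10, 26), (b, 10, 9), (b, 4, 17), (b, 4, 20), (c, 4, 17), (c, 4, 20), (q, 22, 35), (r, 22, 35), (s, 22, 35), (t, 22, 35), (x, 10, 17), (x, 10, 26), (x, 10, 9)}
Selection E != b: {(c, 4, 17), (c, 4, 20), (q, 22, 35), (r, 22, 35), (s, 22, 35), (t, 22, 35), (x, 10, 17), (x, 10, 26), (x, 10, 9)}
Keep only column(s) F, E (3 duplicate(s) eliminated): {(10, x), (22, q), (22, r), (22, s), (22, t), (4, c)}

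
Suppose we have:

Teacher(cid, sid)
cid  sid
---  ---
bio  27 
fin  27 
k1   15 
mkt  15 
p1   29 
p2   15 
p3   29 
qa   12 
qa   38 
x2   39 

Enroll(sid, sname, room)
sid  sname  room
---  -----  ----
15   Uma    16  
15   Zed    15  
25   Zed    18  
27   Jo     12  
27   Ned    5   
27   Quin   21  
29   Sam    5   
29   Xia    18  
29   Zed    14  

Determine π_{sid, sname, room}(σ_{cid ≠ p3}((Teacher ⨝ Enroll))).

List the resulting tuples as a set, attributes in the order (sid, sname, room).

Natural join on sid: {(bio, 27, Jo, 12), (bio, 27, Ned, 5), (bio, 27, Quin, 21), (fin, 27, Jo, 12), (fin, 27, Ned, 5), (fin, 27, Quin, 21), (k1, 15, Uma, 16), (k1, 15, Zed, 15), (mkt, 15, Uma, 16), (mkt, 15, Zed, 15), (p1, 29, Sam, 5), (p1, 29, Xia, 18), (p1, 29, Zed, 14), (p2, 15, Uma, 16), (p2, 15, Zed, 15), (p3, 29, Sam, 5), (p3, 29, Xia, 18), (p3, 29, Zed, 14)}
Selection cid ≠ p3: {(bio, 27, Jo, 12), (bio, 27, Ned, 5), (bio, 27, Quin, 21), (fin, 27, Jo, 12), (fin, 27, Ned, 5), (fin, 27, Quin, 21), (k1, 15, Uma, 16), (k1, 15, Zed, 15), (mkt, 15, Uma, 16), (mkt, 15, Zed, 15), (p1, 29, Sam, 5), (p1, 29, Xia, 18), (p1, 29, Zed, 14), (p2, 15, Uma, 16), (p2, 15, Zed, 15)}
π[sid, sname, room]: project onto (sid, sname, room) (7 duplicate(s) eliminated) → {(15, Uma, 16), (15, Zed, 15), (27, Jo, 12), (27, Ned, 5), (27, Quin, 21), (29, Sam, 5), (29, Xia, 18), (29, Zed, 14)}

{(15, Uma, 16), (15, Zed, 15), (27, Jo, 12), (27, Ned, 5), (27, Quin, 21), (29, Sam, 5), (29, Xia, 18), (29, Zed, 14)}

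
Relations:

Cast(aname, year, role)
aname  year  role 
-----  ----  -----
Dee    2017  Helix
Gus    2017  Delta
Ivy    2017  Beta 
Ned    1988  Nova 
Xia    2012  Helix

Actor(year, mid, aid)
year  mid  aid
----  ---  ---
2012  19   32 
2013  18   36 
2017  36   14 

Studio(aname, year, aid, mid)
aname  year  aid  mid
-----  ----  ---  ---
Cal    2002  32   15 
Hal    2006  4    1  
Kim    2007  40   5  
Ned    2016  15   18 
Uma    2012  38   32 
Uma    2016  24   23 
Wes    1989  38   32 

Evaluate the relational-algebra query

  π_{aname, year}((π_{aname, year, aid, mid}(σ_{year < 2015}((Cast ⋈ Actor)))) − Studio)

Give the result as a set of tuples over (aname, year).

Cast ⋈ Actor (natural join on year): {(Dee, 2017, Helix, 36, 14), (Gus, 2017, Delta, 36, 14), (Ivy, 2017, Beta, 36, 14), (Xia, 2012, Helix, 19, 32)}
Apply σ_{year < 2015}; surviving tuples: {(Xia, 2012, Helix, 19, 32)}
π[aname, year, aid, mid]: project onto (aname, year, aid, mid) → {(Xia, 2012, 32, 19)}
Taking the difference: {(Xia, 2012, 32, 19)}
π[aname, year]: project onto (aname, year) → {(Xia, 2012)}

{(Xia, 2012)}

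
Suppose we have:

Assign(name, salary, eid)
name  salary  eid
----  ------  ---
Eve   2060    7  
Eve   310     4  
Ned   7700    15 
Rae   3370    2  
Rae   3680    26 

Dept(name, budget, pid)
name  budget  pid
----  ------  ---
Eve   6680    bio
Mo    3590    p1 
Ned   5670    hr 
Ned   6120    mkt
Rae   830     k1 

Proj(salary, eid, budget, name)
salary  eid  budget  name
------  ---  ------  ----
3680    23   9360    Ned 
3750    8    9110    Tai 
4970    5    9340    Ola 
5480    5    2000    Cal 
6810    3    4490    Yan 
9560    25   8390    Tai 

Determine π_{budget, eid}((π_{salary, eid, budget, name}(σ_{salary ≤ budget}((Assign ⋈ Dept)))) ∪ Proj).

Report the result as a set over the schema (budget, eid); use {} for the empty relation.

Joining Assign and Dept on name yields {(Eve, 2060, 7, 6680, bio), (Eve, 310, 4, 6680, bio), (Ned, 7700, 15, 5670, hr), (Ned, 7700, 15, 6120, mkt), (Rae, 3370, 2, 830, k1), (Rae, 3680, 26, 830, k1)}.
Selection salary ≤ budget: {(Eve, 2060, 7, 6680, bio), (Eve, 310, 4, 6680, bio)}
Keep only column(s) salary, eid, budget, name: {(2060, 7, 6680, Eve), (310, 4, 6680, Eve)}
Set union of the two operands is {(2060, 7, 6680, Eve), (310, 4, 6680, Eve), (3680, 23, 9360, Ned), (3750, 8, 9110, Tai), (4970, 5, 9340, Ola), (5480, 5, 2000, Cal), (6810, 3, 4490, Yan), (9560, 25, 8390, Tai)}.
Keep only column(s) budget, eid: {(2000, 5), (4490, 3), (6680, 4), (6680, 7), (8390, 25), (9110, 8), (9340, 5), (9360, 23)}

{(2000, 5), (4490, 3), (6680, 4), (6680, 7), (8390, 25), (9110, 8), (9340, 5), (9360, 23)}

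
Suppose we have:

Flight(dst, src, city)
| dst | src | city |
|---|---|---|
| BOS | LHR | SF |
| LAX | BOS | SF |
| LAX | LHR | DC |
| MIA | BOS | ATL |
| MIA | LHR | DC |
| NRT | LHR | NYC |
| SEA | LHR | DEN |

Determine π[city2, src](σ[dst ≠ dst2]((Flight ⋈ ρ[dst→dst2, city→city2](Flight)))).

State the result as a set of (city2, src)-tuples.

{(ATL, BOS), (DC, LHR), (DEN, LHR), (NYC, LHR), (SF, BOS), (SF, LHR)}

ρ[dst→dst2, city→city2]: schema becomes (dst2, src, city2); tuples unchanged.
Flight ⋈ ρ[dst→dst2, city→city2](Flight) (natural join on src): {(BOS, LHR, SF, BOS, SF), (BOS, LHR, SF, LAX, DC), (BOS, LHR, SF, MIA, DC), (BOS, LHR, SF, NRT, NYC), (BOS, LHR, SF, SEA, DEN), (LAX, BOS, SF, LAX, SF), (LAX, BOS, SF, MIA, ATL), (LAX, LHR, DC, BOS, SF), (LAX, LHR, DC, LAX, DC), (LAX, LHR, DC, MIA, DC), (LAX, LHR, DC, NRT, NYC), (LAX, LHR, DC, SEA, DEN), (MIA, BOS, ATL, LAX, SF), (MIA, BOS, ATL, MIA, ATL), (MIA, LHR, DC, BOS, SF), (MIA, LHR, DC, LAX, DC), (MIA, LHR, DC, MIA, DC), (MIA, LHR, DC, NRT, NYC), (MIA, LHR, DC, SEA, DEN), (NRT, LHR, NYC, BOS, SF), (NRT, LHR, NYC, LAX, DC), (NRT, LHR, NYC, MIA, DC), (NRT, LHR, NYC, NRT, NYC), (NRT, LHR, NYC, SEA, DEN), (SEA, LHR, DEN, BOS, SF), (SEA, LHR, DEN, LAX, DC), (SEA, LHR, DEN, MIA, DC), (SEA, LHR, DEN, NRT, NYC), (SEA, LHR, DEN, SEA, DEN)}
Apply σ_{dst ≠ dst2}; surviving tuples: {(BOS, LHR, SF, LAX, DC), (BOS, LHR, SF, MIA, DC), (BOS, LHR, SF, NRT, NYC), (BOS, LHR, SF, SEA, DEN), (LAX, BOS, SF, MIA, ATL), (LAX, LHR, DC, BOS, SF), (LAX, LHR, DC, MIA, DC), (LAX, LHR, DC, NRT, NYC), (LAX, LHR, DC, SEA, DEN), (MIA, BOS, ATL, LAX, SF), (MIA, LHR, DC, BOS, SF), (MIA, LHR, DC, LAX, DC), (MIA, LHR, DC, NRT, NYC), (MIA, LHR, DC, SEA, DEN), (NRT, LHR, NYC, BOS, SF), (NRT, LHR, NYC, LAX, DC), (NRT, LHR, NYC, MIA, DC), (NRT, LHR, NYC, SEA, DEN), (SEA, LHR, DEN, BOS, SF), (SEA, LHR, DEN, LAX, DC), (SEA, LHR, DEN, MIA, DC), (SEA, LHR, DEN, NRT, NYC)}
π_{city2, src} gives {(ATL, BOS), (DC, LHR), (DEN, LHR), (NYC, LHR), (SF, BOS), (SF, LHR)} (16 duplicate(s) eliminated).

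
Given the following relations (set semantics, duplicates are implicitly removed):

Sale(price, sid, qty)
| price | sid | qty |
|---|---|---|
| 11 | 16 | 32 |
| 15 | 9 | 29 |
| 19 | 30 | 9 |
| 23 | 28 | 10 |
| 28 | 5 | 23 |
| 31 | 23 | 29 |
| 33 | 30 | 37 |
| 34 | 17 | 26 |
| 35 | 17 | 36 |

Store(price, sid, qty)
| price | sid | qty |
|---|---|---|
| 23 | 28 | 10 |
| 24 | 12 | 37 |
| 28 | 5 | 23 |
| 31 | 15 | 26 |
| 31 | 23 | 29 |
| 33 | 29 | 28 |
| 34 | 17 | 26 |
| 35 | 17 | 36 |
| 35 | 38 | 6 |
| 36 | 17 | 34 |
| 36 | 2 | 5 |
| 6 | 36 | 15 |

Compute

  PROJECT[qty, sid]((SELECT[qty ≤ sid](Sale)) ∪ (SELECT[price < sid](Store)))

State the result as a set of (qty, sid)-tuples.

Apply σ_{qty ≤ sid}; surviving tuples: {(19, 30, 9), (23, 28, 10)}
Apply σ_{price < sid}; surviving tuples: {(23, 28, 10), (35, 38, 6), (6, 36, 15)}
Taking the union: {(19, 30, 9), (23, 28, 10), (35, 38, 6), (6, 36, 15)}
Projecting to qty, sid: {(10, 28), (15, 36), (6, 38), (9, 30)}

{(10, 28), (15, 36), (6, 38), (9, 30)}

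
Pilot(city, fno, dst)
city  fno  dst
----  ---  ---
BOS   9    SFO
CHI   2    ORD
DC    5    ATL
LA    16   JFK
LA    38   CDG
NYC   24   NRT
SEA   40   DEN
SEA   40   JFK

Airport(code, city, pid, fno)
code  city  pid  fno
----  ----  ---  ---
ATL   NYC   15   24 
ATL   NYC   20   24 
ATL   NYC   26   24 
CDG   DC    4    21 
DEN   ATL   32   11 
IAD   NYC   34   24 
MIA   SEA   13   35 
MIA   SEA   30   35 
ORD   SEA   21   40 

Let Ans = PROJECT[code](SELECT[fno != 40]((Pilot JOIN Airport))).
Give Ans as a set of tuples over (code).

{ATL, IAD}

Pilot ⋈ Airport (natural join on city, fno): {(NYC, 24, NRT, ATL, 15), (NYC, 24, NRT, ATL, 20), (NYC, 24, NRT, ATL, 26), (NYC, 24, NRT, IAD, 34), (SEA, 40, DEN, ORD, 21), (SEA, 40, JFK, ORD, 21)}
Apply σ_{fno != 40}; surviving tuples: {(NYC, 24, NRT, ATL, 15), (NYC, 24, NRT, ATL, 20), (NYC, 24, NRT, ATL, 26), (NYC, 24, NRT, IAD, 34)}
Projecting to code (2 duplicate(s) eliminated): {ATL, IAD}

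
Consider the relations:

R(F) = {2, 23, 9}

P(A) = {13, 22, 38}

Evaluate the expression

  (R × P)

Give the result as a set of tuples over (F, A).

{(2, 13), (2, 22), (2, 38), (23, 13), (23, 22), (23, 38), (9, 13), (9, 22), (9, 38)}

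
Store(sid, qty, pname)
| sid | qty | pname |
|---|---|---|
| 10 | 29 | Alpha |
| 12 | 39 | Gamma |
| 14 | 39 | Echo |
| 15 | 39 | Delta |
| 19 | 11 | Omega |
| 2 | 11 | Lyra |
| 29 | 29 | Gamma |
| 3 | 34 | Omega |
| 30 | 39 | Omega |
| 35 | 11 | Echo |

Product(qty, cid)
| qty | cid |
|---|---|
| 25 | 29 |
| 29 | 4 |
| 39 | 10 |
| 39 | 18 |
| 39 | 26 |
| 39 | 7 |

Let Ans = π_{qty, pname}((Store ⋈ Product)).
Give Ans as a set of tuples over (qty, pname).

{(29, Alpha), (29, Gamma), (39, Delta), (39, Echo), (39, Gamma), (39, Omega)}

Joining Store and Product on qty yields {(10, 29, Alpha, 4), (12, 39, Gamma, 10), (12, 39, Gamma, 18), (12, 39, Gamma, 26), (12, 39, Gamma, 7), (14, 39, Echo, 10), (14, 39, Echo, 18), (14, 39, Echo, 26), (14, 39, Echo, 7), (15, 39, Delta, 10), (15, 39, Delta, 18), (15, 39, Delta, 26), (15, 39, Delta, 7), (29, 29, Gamma, 4), (30, 39, Omega, 10), (30, 39, Omega, 18), (30, 39, Omega, 26), (30, 39, Omega, 7)}.
Keep only column(s) qty, pname (12 duplicate(s) eliminated): {(29, Alpha), (29, Gamma), (39, Delta), (39, Echo), (39, Gamma), (39, Omega)}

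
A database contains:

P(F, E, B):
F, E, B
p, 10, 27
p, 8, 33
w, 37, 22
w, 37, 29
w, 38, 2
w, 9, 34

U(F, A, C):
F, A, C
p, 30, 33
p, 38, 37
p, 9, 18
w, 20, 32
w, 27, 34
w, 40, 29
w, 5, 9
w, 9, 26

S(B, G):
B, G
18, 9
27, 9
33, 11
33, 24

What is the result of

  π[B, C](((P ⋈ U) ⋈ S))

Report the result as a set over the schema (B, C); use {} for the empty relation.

Natural join on F: {(p, 10, 27, 30, 33), (p, 10, 27, 38, 37), (p, 10, 27, 9, 18), (p, 8, 33, 30, 33), (p, 8, 33, 38, 37), (p, 8, 33, 9, 18), (w, 37, 22, 20, 32), (w, 37, 22, 27, 34), (w, 37, 22, 40, 29), (w, 37, 22, 5, 9), (w, 37, 22, 9, 26), (w, 37, 29, 20, 32), (w, 37, 29, 27, 34), (w, 37, 29, 40, 29), (w, 37, 29, 5, 9), (w, 37, 29, 9, 26), (w, 38, 2, 20, 32), (w, 38, 2, 27, 34), (w, 38, 2, 40, 29), (w, 38, 2, 5, 9), (w, 38, 2, 9, 26), (w, 9, 34, 20, 32), (w, 9, 34, 27, 34), (w, 9, 34, 40, 29), (w, 9, 34, 5, 9), (w, 9, 34, 9, 26)}
Natural join on B: {(p, 10, 27, 30, 33, 9), (p, 10, 27, 38, 37, 9), (p, 10, 27, 9, 18, 9), (p, 8, 33, 30, 33, 11), (p, 8, 33, 30, 33, 24), (p, 8, 33, 38, 37, 11), (p, 8, 33, 38, 37, 24), (p, 8, 33, 9, 18, 11), (p, 8, 33, 9, 18, 24)}
π_{B, C} gives {(27, 18), (27, 33), (27, 37), (33, 18), (33, 33), (33, 37)} (3 duplicate(s) eliminated).

{(27, 18), (27, 33), (27, 37), (33, 18), (33, 33), (33, 37)}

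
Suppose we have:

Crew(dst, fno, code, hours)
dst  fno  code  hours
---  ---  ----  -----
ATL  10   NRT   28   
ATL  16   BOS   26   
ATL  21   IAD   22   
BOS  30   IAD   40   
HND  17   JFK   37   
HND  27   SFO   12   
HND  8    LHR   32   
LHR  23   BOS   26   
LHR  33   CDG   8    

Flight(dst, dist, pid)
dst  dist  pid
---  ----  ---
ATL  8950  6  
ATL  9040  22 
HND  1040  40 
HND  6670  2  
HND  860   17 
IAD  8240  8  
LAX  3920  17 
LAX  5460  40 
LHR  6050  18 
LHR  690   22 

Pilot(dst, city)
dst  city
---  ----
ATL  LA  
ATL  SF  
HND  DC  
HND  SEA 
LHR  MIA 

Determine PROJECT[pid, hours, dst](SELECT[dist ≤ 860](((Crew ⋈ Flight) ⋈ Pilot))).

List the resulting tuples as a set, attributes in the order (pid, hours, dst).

Crew ⋈ Flight (natural join on dst): {(ATL, 10, NRT, 28, 8950, 6), (ATL, 10, NRT, 28, 9040, 22), (ATL, 16, BOS, 26, 8950, 6), (ATL, 16, BOS, 26, 9040, 22), (ATL, 21, IAD, 22, 8950, 6), (ATL, 21, IAD, 22, 9040, 22), (HND, 17, JFK, 37, 1040, 40), (HND, 17, JFK, 37, 6670, 2), (HND, 17, JFK, 37, 860, 17), (HND, 27, SFO, 12, 1040, 40), (HND, 27, SFO, 12, 6670, 2), (HND, 27, SFO, 12, 860, 17), (HND, 8, LHR, 32, 1040, 40), (HND, 8, LHR, 32, 6670, 2), (HND, 8, LHR, 32, 860, 17), (LHR, 23, BOS, 26, 6050, 18), (LHR, 23, BOS, 26, 690, 22), (LHR, 33, CDG, 8, 6050, 18), (LHR, 33, CDG, 8, 690, 22)}
(Crew ⋈ Flight) ⋈ Pilot (natural join on dst): {(ATL, 10, NRT, 28, 8950, 6, LA), (ATL, 10, NRT, 28, 8950, 6, SF), (ATL, 10, NRT, 28, 9040, 22, LA), (ATL, 10, NRT, 28, 9040, 22, SF), (ATL, 16, BOS, 26, 8950, 6, LA), (ATL, 16, BOS, 26, 8950, 6, SF), (ATL, 16, BOS, 26, 9040, 22, LA), (ATL, 16, BOS, 26, 9040, 22, SF), (ATL, 21, IAD, 22, 8950, 6, LA), (ATL, 21, IAD, 22, 8950, 6, SF), (ATL, 21, IAD, 22, 9040, 22, LA), (ATL, 21, IAD, 22, 9040, 22, SF), (HND, 17, JFK, 37, 1040, 40, DC), (HND, 17, JFK, 37, 1040, 40, SEA), (HND, 17, JFK, 37, 6670, 2, DC), (HND, 17, JFK, 37, 6670, 2, SEA), (HND, 17, JFK, 37, 860, 17, DC), (HND, 17, JFK, 37, 860, 17, SEA), (HND, 27, SFO, 12, 1040, 40, DC), (HND, 27, SFO, 12, 1040, 40, SEA), (HND, 27, SFO, 12, 6670, 2, DC), (HND, 27, SFO, 12, 6670, 2, SEA), (HND, 27, SFO, 12, 860, 17, DC), (HND, 27, SFO, 12, 860, 17, SEA), (HND, 8, LHR, 32, 1040, 40, DC), (HND, 8, LHR, 32, 1040, 40, SEA), (HND, 8, LHR, 32, 6670, 2, DC), (HND, 8, LHR, 32, 6670, 2, SEA), (HND, 8, LHR, 32, 860, 17, DC), (HND, 8, LHR, 32, 860, 17, SEA), (LHR, 23, BOS, 26, 6050, 18, MIA), (LHR, 23, BOS, 26, 690, 22, MIA), (LHR, 33, CDG, 8, 6050, 18, MIA), (LHR, 33, CDG, 8, 690, 22, MIA)}
σ[dist ≤ 860]: keep tuples satisfying dist ≤ 860 → {(HND, 17, JFK, 37, 860, 17, DC), (HND, 17, JFK, 37, 860, 17, SEA), (HND, 27, SFO, 12, 860, 17, DC), (HND, 27, SFO, 12, 860, 17, SEA), (HND, 8, LHR, 32, 860, 17, DC), (HND, 8, LHR, 32, 860, 17, SEA), (LHR, 23, BOS, 26, 690, 22, MIA), (LHR, 33, CDG, 8, 690, 22, MIA)}
π_{pid, hours, dst} gives {(17, 12, HND), (17, 32, HND), (17, 37, HND), (22, 26, LHR), (22, 8, LHR)} (3 duplicate(s) eliminated).

{(17, 12, HND), (17, 32, HND), (17, 37, HND), (22, 26, LHR), (22, 8, LHR)}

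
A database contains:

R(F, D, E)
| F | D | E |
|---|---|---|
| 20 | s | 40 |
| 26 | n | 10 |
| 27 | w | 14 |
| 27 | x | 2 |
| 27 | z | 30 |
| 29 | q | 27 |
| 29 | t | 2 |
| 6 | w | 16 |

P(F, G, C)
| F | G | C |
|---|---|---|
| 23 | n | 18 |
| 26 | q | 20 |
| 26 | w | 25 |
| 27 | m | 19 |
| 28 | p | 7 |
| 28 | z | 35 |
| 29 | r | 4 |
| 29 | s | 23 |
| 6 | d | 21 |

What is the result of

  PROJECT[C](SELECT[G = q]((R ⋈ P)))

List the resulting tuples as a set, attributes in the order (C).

R ⋈ P (natural join on F): {(26, n, 10, q, 20), (26, n, 10, w, 25), (27, w, 14, m, 19), (27, x, 2, m, 19), (27, z, 30, m, 19), (29, q, 27, r, 4), (29, q, 27, s, 23), (29, t, 2, r, 4), (29, t, 2, s, 23), (6, w, 16, d, 21)}
Selection G = q: {(26, n, 10, q, 20)}
Projecting to C: {20}

{20}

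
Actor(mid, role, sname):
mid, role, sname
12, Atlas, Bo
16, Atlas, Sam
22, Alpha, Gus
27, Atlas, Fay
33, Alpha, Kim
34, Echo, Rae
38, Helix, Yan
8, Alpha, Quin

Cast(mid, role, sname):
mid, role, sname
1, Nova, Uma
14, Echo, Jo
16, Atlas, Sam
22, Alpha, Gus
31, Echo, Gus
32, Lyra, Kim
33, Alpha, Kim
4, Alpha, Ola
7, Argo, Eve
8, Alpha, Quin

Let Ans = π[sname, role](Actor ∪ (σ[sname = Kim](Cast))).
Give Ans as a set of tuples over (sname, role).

{(Bo, Atlas), (Fay, Atlas), (Gus, Alpha), (Kim, Alpha), (Kim, Lyra), (Quin, Alpha), (Rae, Echo), (Sam, Atlas), (Yan, Helix)}

Selection sname = Kim: {(32, Lyra, Kim), (33, Alpha, Kim)}
Union: {(12, Atlas, Bo), (16, Atlas, Sam), (22, Alpha, Gus), (27, Atlas, Fay), (33, Alpha, Kim), (34, Echo, Rae), (38, Helix, Yan), (8, Alpha, Quin)} with {(32, Lyra, Kim), (33, Alpha, Kim)} → {(12, Atlas, Bo), (16, Atlas, Sam), (22, Alpha, Gus), (27, Atlas, Fay), (32, Lyra, Kim), (33, Alpha, Kim), (34, Echo, Rae), (38, Helix, Yan), (8, Alpha, Quin)}
Keep only column(s) sname, role: {(Bo, Atlas), (Fay, Atlas), (Gus, Alpha), (Kim, Alpha), (Kim, Lyra), (Quin, Alpha), (Rae, Echo), (Sam, Atlas), (Yan, Helix)}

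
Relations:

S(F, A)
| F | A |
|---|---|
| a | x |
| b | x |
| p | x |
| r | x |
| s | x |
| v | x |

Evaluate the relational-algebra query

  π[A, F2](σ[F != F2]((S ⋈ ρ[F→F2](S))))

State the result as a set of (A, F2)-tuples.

ρ[F→F2]: schema becomes (F2, A); tuples unchanged.
Natural join on A: {(a, x, a), (a, x, b), (a, x, p), (a, x, r), (a, x, s), (a, x, v), (b, x, a), (b, x, b), (b, x, p), (b, x, r), (b, x, s), (b, x, v), (p, x, a), (p, x, b), (p, x, p), (p, x, r), (p, x, s), (p, x, v), (r, x, a), (r, x, b), (r, x, p), (r, x, r), (r, x, s), (r, x, v), (s, x, a), (s, x, b), (s, x, p), (s, x, r), (s, x, s), (s, x, v), (v, x, a), (v, x, b), (v, x, p), (v, x, r), (v, x, s), (v, x, v)}
σ[F != F2]: keep tuples satisfying F != F2 → {(a, x, b), (a, x, p), (a, x, r), (a, x, s), (a, x, v), (b, x, a), (b, x, p), (b, x, r), (b, x, s), (b, x, v), (p, x, a), (p, x, b), (p, x, r), (p, x, s), (p, x, v), (r, x, a), (r, x, b), (r, x, p), (r, x, s), (r, x, v), (s, x, a), (s, x, b), (s, x, p), (s, x, r), (s, x, v), (v, x, a), (v, x, b), (v, x, p), (v, x, r), (v, x, s)}
π_{A, F2} gives {(x, a), (x, b), (x, p), (x, r), (x, s), (x, v)} (24 duplicate(s) eliminated).

{(x, a), (x, b), (x, p), (x, r), (x, s), (x, v)}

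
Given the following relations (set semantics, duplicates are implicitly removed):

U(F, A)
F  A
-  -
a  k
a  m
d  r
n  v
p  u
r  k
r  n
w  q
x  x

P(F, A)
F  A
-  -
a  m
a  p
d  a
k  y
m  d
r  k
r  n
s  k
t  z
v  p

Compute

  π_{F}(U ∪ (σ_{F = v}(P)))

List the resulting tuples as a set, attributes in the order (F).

Apply σ_{F = v}; surviving tuples: {(v, p)}
Set union of the two operands is {(a, k), (a, m), (d, r), (n, v), (p, u), (r, k), (r, n), (v, p), (w, q), (x, x)}.
Keep only column(s) F (2 duplicate(s) eliminated): {a, d, n, p, r, v, w, x}

{a, d, n, p, r, v, w, x}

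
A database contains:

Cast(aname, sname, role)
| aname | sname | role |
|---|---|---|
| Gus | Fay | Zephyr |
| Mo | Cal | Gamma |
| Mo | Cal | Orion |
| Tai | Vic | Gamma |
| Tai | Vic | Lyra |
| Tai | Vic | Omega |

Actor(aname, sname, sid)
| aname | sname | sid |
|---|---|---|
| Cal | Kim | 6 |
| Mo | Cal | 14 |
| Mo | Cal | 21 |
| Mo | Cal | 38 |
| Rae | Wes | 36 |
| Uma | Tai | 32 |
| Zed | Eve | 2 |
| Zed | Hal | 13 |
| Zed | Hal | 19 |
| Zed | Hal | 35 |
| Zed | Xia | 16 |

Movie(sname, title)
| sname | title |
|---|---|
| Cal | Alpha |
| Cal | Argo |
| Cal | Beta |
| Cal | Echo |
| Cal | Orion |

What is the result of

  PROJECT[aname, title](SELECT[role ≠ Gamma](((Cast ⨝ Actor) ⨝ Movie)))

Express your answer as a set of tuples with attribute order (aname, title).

{(Mo, Alpha), (Mo, Argo), (Mo, Beta), (Mo, Echo), (Mo, Orion)}

Cast ⋈ Actor (natural join on aname, sname): {(Mo, Cal, Gamma, 14), (Mo, Cal, Gamma, 21), (Mo, Cal, Gamma, 38), (Mo, Cal, Orion, 14), (Mo, Cal, Orion, 21), (Mo, Cal, Orion, 38)}
(Cast ⨝ Actor) ⋈ Movie (natural join on sname): {(Mo, Cal, Gamma, 14, Alpha), (Mo, Cal, Gamma, 14, Argo), (Mo, Cal, Gamma, 14, Beta), (Mo, Cal, Gamma, 14, Echo), (Mo, Cal, Gamma, 14, Orion), (Mo, Cal, Gamma, 21, Alpha), (Mo, Cal, Gamma, 21, Argo), (Mo, Cal, Gamma, 21, Beta), (Mo, Cal, Gamma, 21, Echo), (Mo, Cal, Gamma, 21, Orion), (Mo, Cal, Gamma, 38, Alpha), (Mo, Cal, Gamma, 38, Argo), (Mo, Cal, Gamma, 38, Beta), (Mo, Cal, Gamma, 38, Echo), (Mo, Cal, Gamma, 38, Orion), (Mo, Cal, Orion, 14, Alpha), (Mo, Cal, Orion, 14, Argo), (Mo, Cal, Orion, 14, Beta), (Mo, Cal, Orion, 14, Echo), (Mo, Cal, Orion, 14, Orion), (Mo, Cal, Orion, 21, Alpha), (Mo, Cal, Orion, 21, Argo), (Mo, Cal, Orion, 21, Beta), (Mo, Cal, Orion, 21, Echo), (Mo, Cal, Orion, 21, Orion), (Mo, Cal, Orion, 38, Alpha), (Mo, Cal, Orion, 38, Argo), (Mo, Cal, Orion, 38, Beta), (Mo, Cal, Orion, 38, Echo), (Mo, Cal, Orion, 38, Orion)}
Apply σ_{role ≠ Gamma}; surviving tuples: {(Mo, Cal, Orion, 14, Alpha), (Mo, Cal, Orion, 14, Argo), (Mo, Cal, Orion, 14, Beta), (Mo, Cal, Orion, 14, Echo), (Mo, Cal, Orion, 14, Orion), (Mo, Cal, Orion, 21, Alpha), (Mo, Cal, Orion, 21, Argo), (Mo, Cal, Orion, 21, Beta), (Mo, Cal, Orion, 21, Echo), (Mo, Cal, Orion, 21, Orion), (Mo, Cal, Orion, 38, Alpha), (Mo, Cal, Orion, 38, Argo), (Mo, Cal, Orion, 38, Beta), (Mo, Cal, Orion, 38, Echo), (Mo, Cal, Orion, 38, Orion)}
π_{aname, title} gives {(Mo, Alpha), (Mo, Argo), (Mo, Beta), (Mo, Echo), (Mo, Orion)} (10 duplicate(s) eliminated).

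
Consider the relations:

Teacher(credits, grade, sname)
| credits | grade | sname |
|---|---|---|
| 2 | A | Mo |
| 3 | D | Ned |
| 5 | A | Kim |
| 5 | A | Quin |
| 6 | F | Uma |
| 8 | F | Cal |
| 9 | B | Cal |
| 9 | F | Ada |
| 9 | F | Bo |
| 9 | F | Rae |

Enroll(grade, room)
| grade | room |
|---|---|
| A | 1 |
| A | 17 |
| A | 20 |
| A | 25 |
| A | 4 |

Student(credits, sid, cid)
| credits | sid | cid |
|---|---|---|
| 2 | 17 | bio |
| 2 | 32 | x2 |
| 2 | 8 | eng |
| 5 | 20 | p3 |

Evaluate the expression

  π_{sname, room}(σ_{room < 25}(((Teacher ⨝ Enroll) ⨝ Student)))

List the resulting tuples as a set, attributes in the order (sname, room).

Joining Teacher and Enroll on grade yields {(2, A, Mo, 1), (2, A, Mo, 17), (2, A, Mo, 20), (2, A, Mo, 25), (2, A, Mo, 4), (5, A, Kim, 1), (5, A, Kim, 17), (5, A, Kim, 20), (5, A, Kim, 25), (5, A, Kim, 4), (5, A, Quin, 1), (5, A, Quin, 17), (5, A, Quin, 20), (5, A, Quin, 25), (5, A, Quin, 4)}.
Joining (Teacher ⨝ Enroll) and Student on credits yields {(2, A, Mo, 1, 17, bio), (2, A, Mo, 1, 32, x2), (2, A, Mo, 1, 8, eng), (2, A, Mo, 17, 17, bio), (2, A, Mo, 17, 32, x2), (2, A, Mo, 17, 8, eng), (2, A, Mo, 20, 17, bio), (2, A, Mo, 20, 32, x2), (2, A, Mo, 20, 8, eng), (2, A, Mo, 25, 17, bio), (2, A, Mo, 25, 32, x2), (2, A, Mo, 25, 8, eng), (2, A, Mo, 4, 17, bio), (2, A, Mo, 4, 32, x2), (2, A, Mo, 4, 8, eng), (5, A, Kim, 1, 20, p3), (5, A, Kim, 17, 20, p3), (5, A, Kim, 20, 20, p3), (5, A, Kim, 25, 20, p3), (5, A, Kim, 4, 20, p3), (5, A, Quin, 1, 20, p3), (5, A, Quin, 17, 20, p3), (5, A, Quin, 20, 20, p3), (5, A, Quin, 25, 20, p3), (5, A, Quin, 4, 20, p3)}.
Filtering on room < 25 leaves {(2, A, Mo, 1, 17, bio), (2, A, Mo, 1, 32, x2), (2, A, Mo, 1, 8, eng), (2, A, Mo, 17, 17, bio), (2, A, Mo, 17, 32, x2), (2, A, Mo, 17, 8, eng), (2, A, Mo, 20, 17, bio), (2, A, Mo, 20, 32, x2), (2, A, Mo, 20, 8, eng), (2, A, Mo, 4, 17, bio), (2, A, Mo, 4, 32, x2), (2, A, Mo, 4, 8, eng), (5, A, Kim, 1, 20, p3), (5, A, Kim, 17, 20, p3), (5, A, Kim, 20, 20, p3), (5, A, Kim, 4, 20, p3), (5, A, Quin, 1, 20, p3), (5, A, Quin, 17, 20, p3), (5, A, Quin, 20, 20, p3), (5, A, Quin, 4, 20, p3)}.
Keep only column(s) sname, room (8 duplicate(s) eliminated): {(Kim, 1), (Kim, 17), (Kim, 20), (Kim, 4), (Mo, 1), (Mo, 17), (Mo, 20), (Mo, 4), (Quin, 1), (Quin, 17), (Quin, 20), (Quin, 4)}

{(Kim, 1), (Kim, 17), (Kim, 20), (Kim, 4), (Mo, 1), (Mo, 17), (Mo, 20), (Mo, 4), (Quin, 1), (Quin, 17), (Quin, 20), (Quin, 4)}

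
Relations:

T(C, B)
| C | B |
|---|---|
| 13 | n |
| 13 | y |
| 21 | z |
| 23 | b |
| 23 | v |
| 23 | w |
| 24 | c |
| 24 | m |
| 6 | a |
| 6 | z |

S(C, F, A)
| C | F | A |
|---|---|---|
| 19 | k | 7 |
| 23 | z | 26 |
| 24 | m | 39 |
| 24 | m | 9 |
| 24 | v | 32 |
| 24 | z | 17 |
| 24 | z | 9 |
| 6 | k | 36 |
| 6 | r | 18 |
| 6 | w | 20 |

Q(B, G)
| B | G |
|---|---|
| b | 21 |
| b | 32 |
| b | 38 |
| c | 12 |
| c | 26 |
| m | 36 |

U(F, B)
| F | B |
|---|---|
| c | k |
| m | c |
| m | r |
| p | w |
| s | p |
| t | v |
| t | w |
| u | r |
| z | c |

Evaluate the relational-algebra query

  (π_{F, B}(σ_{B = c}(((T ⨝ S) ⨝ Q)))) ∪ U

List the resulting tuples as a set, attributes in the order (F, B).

Natural join on C: {(23, b, z, 26), (23, v, z, 26), (23, w, z, 26), (24, c, m, 39), (24, c, m, 9), (24, c, v, 32), (24, c, z, 17), (24, c, z, 9), (24, m, m, 39), (24, m, m, 9), (24, m, v, 32), (24, m, z, 17), (24, m, z, 9), (6, a, k, 36), (6, a, r, 18), (6, a, w, 20), (6, z, k, 36), (6, z, r, 18), (6, z, w, 20)}
Natural join on B: {(23, b, z, 26, 21), (23, b, z, 26, 32), (23, b, z, 26, 38), (24, c, m, 39, 12), (24, c, m, 39, 26), (24, c, m, 9, 12), (24, c, m, 9, 26), (24, c, v, 32, 12), (24, c, v, 32, 26), (24, c, z, 17, 12), (24, c, z, 17, 26), (24, c, z, 9, 12), (24, c, z, 9, 26), (24, m, m, 39, 36), (24, m, m, 9, 36), (24, m, v, 32, 36), (24, m, z, 17, 36), (24, m, z, 9, 36)}
Selection B = c: {(24, c, m, 39, 12), (24, c, m, 39, 26), (24, c, m, 9, 12), (24, c, m, 9, 26), (24, c, v, 32, 12), (24, c, v, 32, 26), (24, c, z, 17, 12), (24, c, z, 17, 26), (24, c, z, 9, 12), (24, c, z, 9, 26)}
Projecting to F, B (7 duplicate(s) eliminated): {(m, c), (v, c), (z, c)}
Set union of the two operands is {(c, k), (m, c), (m, r), (p, w), (s, p), (t, v), (t, w), (u, r), (v, c), (z, c)}.

{(c, k), (m, c), (m, r), (p, w), (s, p), (t, v), (t, w), (u, r), (v, c), (z, c)}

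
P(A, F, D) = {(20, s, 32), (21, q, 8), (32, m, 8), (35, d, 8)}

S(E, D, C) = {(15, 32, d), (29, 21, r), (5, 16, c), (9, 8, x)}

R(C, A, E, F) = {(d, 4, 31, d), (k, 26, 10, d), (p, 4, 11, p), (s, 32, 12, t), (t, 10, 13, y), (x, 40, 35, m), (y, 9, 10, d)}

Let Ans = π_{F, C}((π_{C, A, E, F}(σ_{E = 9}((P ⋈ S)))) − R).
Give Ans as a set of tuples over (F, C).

P ⋈ S (natural join on D): {(20, s, 32, 15, d), (21, q, 8, 9, x), (32, m, 8, 9, x), (35, d, 8, 9, x)}
Apply σ_{E = 9}; surviving tuples: {(21, q, 8, 9, x), (32, m, 8, 9, x), (35, d, 8, 9, x)}
π[C, A, E, F]: project onto (C, A, E, F) → {(x, 21, 9, q), (x, 32, 9, m), (x, 35, 9, d)}
Difference: {(x, 21, 9, q), (x, 32, 9, m), (x, 35, 9, d)} with {(d, 4, 31, d), (k, 26, 10, d), (p, 4, 11, p), (s, 32, 12, t), (t, 10, 13, y), (x, 40, 35, m), (y, 9, 10, d)} → {(x, 21, 9, q), (x, 32, 9, m), (x, 35, 9, d)}
π[F, C]: project onto (F, C) → {(d, x), (m, x), (q, x)}

{(d, x), (m, x), (q, x)}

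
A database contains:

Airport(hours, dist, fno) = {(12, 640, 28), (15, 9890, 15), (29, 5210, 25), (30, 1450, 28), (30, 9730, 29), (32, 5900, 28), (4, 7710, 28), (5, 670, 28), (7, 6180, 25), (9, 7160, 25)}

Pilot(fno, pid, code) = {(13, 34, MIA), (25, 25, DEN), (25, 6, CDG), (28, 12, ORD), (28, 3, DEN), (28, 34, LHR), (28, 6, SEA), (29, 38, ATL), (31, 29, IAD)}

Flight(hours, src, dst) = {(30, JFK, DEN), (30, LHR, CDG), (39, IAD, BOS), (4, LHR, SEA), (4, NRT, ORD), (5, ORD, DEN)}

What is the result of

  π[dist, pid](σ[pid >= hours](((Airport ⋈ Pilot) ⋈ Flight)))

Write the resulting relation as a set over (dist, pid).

{(1450, 34), (670, 12), (670, 34), (670, 6), (7710, 12), (7710, 34), (7710, 6), (9730, 38)}

Airport ⋈ Pilot (natural join on fno): {(12, 640, 28, 12, ORD), (12, 640, 28, 3, DEN), (12, 640, 28, 34, LHR), (12, 640, 28, 6, SEA), (29, 5210, 25, 25, DEN), (29, 5210, 25, 6, CDG), (30, 1450, 28, 12, ORD), (30, 1450, 28, 3, DEN), (30, 1450, 28, 34, LHR), (30, 1450, 28, 6, SEA), (30, 9730, 29, 38, ATL), (32, 5900, 28, 12, ORD), (32, 5900, 28, 3, DEN), (32, 5900, 28, 34, LHR), (32, 5900, 28, 6, SEA), (4, 7710, 28, 12, ORD), (4, 7710, 28, 3, DEN), (4, 7710, 28, 34, LHR), (4, 7710, 28, 6, SEA), (5, 670, 28, 12, ORD), (5, 670, 28, 3, DEN), (5, 670, 28, 34, LHR), (5, 670, 28, 6, SEA), (7, 6180, 25, 25, DEN), (7, 6180, 25, 6, CDG), (9, 7160, 25, 25, DEN), (9, 7160, 25, 6, CDG)}
(Airport ⋈ Pilot) ⋈ Flight (natural join on hours): {(30, 1450, 28, 12, ORD, JFK, DEN), (30, 1450, 28, 12, ORD, LHR, CDG), (30, 1450, 28, 3, DEN, JFK, DEN), (30, 1450, 28, 3, DEN, LHR, CDG), (30, 1450, 28, 34, LHR, JFK, DEN), (30, 1450, 28, 34, LHR, LHR, CDG), (30, 1450, 28, 6, SEA, JFK, DEN), (30, 1450, 28, 6, SEA, LHR, CDG), (30, 9730, 29, 38, ATL, JFK, DEN), (30, 9730, 29, 38, ATL, LHR, CDG), (4, 7710, 28, 12, ORD, LHR, SEA), (4, 7710, 28, 12, ORD, NRT, ORD), (4, 7710, 28, 3, DEN, LHR, SEA), (4, 7710, 28, 3, DEN, NRT, ORD), (4, 7710, 28, 34, LHR, LHR, SEA), (4, 7710, 28, 34, LHR, NRT, ORD), (4, 7710, 28, 6, SEA, LHR, SEA), (4, 7710, 28, 6, SEA, NRT, ORD), (5, 670, 28, 12, ORD, ORD, DEN), (5, 670, 28, 3, DEN, ORD, DEN), (5, 670, 28, 34, LHR, ORD, DEN), (5, 670, 28, 6, SEA, ORD, DEN)}
Selection pid >= hours: {(30, 1450, 28, 34, LHR, JFK, DEN), (30, 1450, 28, 34, LHR, LHR, CDG), (30, 9730, 29, 38, ATL, JFK, DEN), (30, 9730, 29, 38, ATL, LHR, CDG), (4, 7710, 28, 12, ORD, LHR, SEA), (4, 7710, 28, 12, ORD, NRT, ORD), (4, 7710, 28, 34, LHR, LHR, SEA), (4, 7710, 28, 34, LHR, NRT, ORD), (4, 7710, 28, 6, SEA, LHR, SEA), (4, 7710, 28, 6, SEA, NRT, ORD), (5, 670, 28, 12, ORD, ORD, DEN), (5, 670, 28, 34, LHR, ORD, DEN), (5, 670, 28, 6, SEA, ORD, DEN)}
π_{dist, pid} gives {(1450, 34), (670, 12), (670, 34), (670, 6), (7710, 12), (7710, 34), (7710, 6), (9730, 38)} (5 duplicate(s) eliminated).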